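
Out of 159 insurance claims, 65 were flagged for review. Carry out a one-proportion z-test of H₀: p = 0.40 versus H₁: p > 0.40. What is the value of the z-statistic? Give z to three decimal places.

z = 0.227

p̂ = 65/159 = 0.40881.
Null standard error: √(0.40·0.60/159) = √0.001509434 = 0.038851.
Test statistic: z = 0.00881/0.038851 = 0.227.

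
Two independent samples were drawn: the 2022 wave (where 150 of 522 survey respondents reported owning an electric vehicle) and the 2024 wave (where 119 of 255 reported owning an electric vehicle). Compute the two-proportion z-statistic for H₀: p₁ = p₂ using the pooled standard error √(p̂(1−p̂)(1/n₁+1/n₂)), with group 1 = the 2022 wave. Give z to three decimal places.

z = -4.933

p̂₁ = 150/522 = 0.28736, p̂₂ = 119/255 = 0.46667.
Pooling: p̂ = 269/777 = 0.34620.
Pooled SE = √[0.2263466·0.00583728] ≈ 0.036349.
z = -0.17931/0.036349 = -4.933.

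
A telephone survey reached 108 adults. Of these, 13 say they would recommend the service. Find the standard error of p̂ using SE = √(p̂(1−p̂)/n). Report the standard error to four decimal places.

SE = 0.0313

p̂ = 13/108 = 0.12037.
p̂(1−p̂) = 0.105881.
Dividing by n and taking the root: √0.000980380 = 0.0313.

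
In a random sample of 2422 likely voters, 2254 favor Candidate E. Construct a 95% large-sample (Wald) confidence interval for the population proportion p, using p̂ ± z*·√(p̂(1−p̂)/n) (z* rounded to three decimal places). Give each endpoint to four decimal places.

(0.9205, 0.9408)

Sample proportion p̂ = 2254/2422 = 0.93064.
SE(p̂) = √(0.93064·0.06936/2422) = 0.005163.
The 95% critical value is z* = 1.960.
Margin of error: 1.960 × 0.005163 = 0.01012.
So the interval runs from 0.9205 to 0.9408.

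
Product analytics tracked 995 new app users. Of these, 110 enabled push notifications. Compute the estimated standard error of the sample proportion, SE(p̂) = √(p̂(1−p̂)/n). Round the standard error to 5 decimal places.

p̂ = 110/995 = 0.11055.
p̂(1−p̂) = 0.098329.
SE = √(0.098329/995) = 0.00994.

SE = 0.00994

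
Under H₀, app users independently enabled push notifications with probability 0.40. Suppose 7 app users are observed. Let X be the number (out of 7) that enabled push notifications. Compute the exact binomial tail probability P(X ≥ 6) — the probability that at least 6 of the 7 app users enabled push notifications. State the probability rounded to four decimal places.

X is binomial with n = 7 and p = 0.40.
P(X ≥ 6) = C(7,6)·0.40^6·0.60^1 + C(7,7)·0.40^7·0.60^0.
= 0.017203 + 0.001638 = 0.0188.

P = 0.0188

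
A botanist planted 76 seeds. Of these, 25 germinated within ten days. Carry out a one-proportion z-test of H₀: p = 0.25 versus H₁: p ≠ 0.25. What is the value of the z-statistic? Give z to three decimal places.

z = 1.589

Sample proportion p̂ = 25/76 = 0.32895.
SE₀ = √(0.25·0.75/76) = 0.049670.
z = (0.32895 − 0.25)/0.049670 = 0.07895/0.049670 = 1.589.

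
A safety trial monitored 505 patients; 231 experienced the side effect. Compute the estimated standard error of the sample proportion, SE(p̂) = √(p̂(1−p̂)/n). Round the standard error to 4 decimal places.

SE = 0.0222

p̂ = 231/505 = 0.45743.
p̂(1−p̂) = 0.45743·0.54257 = 0.248188.
SE = √(0.248188/505) = √0.000491461 = 0.0222.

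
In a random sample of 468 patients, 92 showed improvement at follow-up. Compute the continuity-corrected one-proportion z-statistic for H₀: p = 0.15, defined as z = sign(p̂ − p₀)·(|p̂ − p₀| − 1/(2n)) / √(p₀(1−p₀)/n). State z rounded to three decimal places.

z = 2.757

p̂ = 92/468 = 0.19658. p̂ − p₀ = 0.046581.
Continuity correction 1/(2n) = 1/936 = 0.001068.
Corrected numerator: |0.046581| − 0.001068 = 0.045513.
Under H₀, SE = √(p₀(1−p₀)/n) = √(0.15·0.85/468) = √0.000272436 = 0.016506.
z = +0.045513/0.016506 = 2.757.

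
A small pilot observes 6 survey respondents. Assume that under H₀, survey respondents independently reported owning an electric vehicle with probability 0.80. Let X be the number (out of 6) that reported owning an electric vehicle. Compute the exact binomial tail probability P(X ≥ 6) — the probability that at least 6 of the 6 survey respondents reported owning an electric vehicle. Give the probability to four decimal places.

P = 0.2621

X ~ Binomial(n=6, p=0.80).
P(X ≥ 6) = C(6,6)·0.80^6·0.20^0.
= 0.262144 = 0.2621.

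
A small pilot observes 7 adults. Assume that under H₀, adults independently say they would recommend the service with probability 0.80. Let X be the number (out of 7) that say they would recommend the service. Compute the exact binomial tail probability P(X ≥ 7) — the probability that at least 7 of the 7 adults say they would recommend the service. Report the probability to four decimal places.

P = 0.2097

X ~ Binomial(n=7, p=0.80).
P(X ≥ 7) = C(7,7)·0.80^7·0.20^0.
= 0.209715 = 0.2097.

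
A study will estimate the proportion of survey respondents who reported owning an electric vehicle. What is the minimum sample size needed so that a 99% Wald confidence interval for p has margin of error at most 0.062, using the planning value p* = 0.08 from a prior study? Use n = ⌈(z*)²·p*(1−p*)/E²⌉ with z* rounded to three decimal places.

z* = 2.576 at the 99% level.
p*(1−p*) = 0.0736.
Required n before rounding: 6.635776 × 0.0736 / 0.062² = 127.053.
Rounding up, n = 128.

n = 128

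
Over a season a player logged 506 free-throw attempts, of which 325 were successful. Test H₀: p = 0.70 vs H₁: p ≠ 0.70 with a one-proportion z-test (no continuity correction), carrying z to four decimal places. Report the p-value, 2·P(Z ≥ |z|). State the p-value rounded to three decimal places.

p̂ = 325/506 = 0.64229.
SE₀ = √(0.70·0.30/506) = 0.020372.
z = (p̂ − p₀)/SE = (325/506 − 0.70)/0.020372 ≈ -2.8327.
From the standard normal, 2·P(Z ≥ |z|) = 0.005.

p-value = 0.005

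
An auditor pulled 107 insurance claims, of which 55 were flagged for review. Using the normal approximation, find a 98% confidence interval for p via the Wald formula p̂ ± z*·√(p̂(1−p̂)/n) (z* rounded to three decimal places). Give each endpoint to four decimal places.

The sample proportion is 55/107 = 0.51402.
SE(p̂) = √(0.51402·0.48598/107) = 0.048318.
For 98% confidence, z* = 2.326.
Margin = 2.326·0.048318 = 0.11239.
Interval: 0.51402 ± 0.11239 → (0.4016, 0.6264).

(0.4016, 0.6264)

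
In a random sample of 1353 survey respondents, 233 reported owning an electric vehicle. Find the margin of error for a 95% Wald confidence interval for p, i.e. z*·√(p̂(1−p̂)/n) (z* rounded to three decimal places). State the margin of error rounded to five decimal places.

p̂ = 233/1353 = 0.17221.
SE = √(p̂(1−p̂)/n) = √(0.142554/1353) = 0.010265.
z* = 1.960 at the 95% level.
So ME = 0.02012.

ME = 0.02012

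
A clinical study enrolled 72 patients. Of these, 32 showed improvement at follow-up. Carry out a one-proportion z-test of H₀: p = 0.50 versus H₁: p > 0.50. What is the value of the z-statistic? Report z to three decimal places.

z = -0.943

p̂ = 32/72 = 0.44444.
Under H₀, SE = √(p₀(1−p₀)/n) = √(0.50·0.50/72) = √0.003472222 = 0.058926.
z = (0.44444 − 0.50)/0.058926 = -0.05556/0.058926 = -0.943.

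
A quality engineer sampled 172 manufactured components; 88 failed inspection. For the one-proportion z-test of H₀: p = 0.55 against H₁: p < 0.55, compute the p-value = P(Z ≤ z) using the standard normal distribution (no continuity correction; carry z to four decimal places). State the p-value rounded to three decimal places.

Sample proportion p̂ = 88/172 = 0.51163.
SE₀ = √(0.55·0.45/172) = 0.037934.
z = (p̂ − p₀)/SE = (88/172 − 0.55)/0.037934 ≈ -1.0116.
From the standard normal, P(Z ≤ z) = 0.156.

p-value = 0.156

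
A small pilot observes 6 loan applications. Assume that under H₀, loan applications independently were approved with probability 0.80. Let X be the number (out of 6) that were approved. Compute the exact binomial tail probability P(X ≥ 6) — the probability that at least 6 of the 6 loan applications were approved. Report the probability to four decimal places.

X ~ Binomial(n=6, p=0.80).
P(X ≥ 6) = C(6,6)·0.80^6·0.20^0.
= 0.262144 = 0.2621.

P = 0.2621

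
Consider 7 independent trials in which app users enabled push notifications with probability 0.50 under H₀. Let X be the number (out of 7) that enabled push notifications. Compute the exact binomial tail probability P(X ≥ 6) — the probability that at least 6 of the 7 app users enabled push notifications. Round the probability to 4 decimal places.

X ~ Binomial(n=7, p=0.50).
P(X ≥ 6) = C(7,6)·0.50^6·0.50^1 + C(7,7)·0.50^7·0.50^0.
= 0.054688 + 0.007812 = 0.0625.

P = 0.0625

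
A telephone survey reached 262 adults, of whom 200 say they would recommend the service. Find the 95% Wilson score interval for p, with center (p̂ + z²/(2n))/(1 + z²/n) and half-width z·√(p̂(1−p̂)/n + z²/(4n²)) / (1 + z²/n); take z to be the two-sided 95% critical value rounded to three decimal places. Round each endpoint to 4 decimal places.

(0.7083, 0.8108)

Here p̂ = 200/262 = 0.76336 and z = 1.960 (z² = 3.841600).
Denominator 1 + z²/n = 1 + 3.841600/262 = 1.014663.
Center = (0.76336 + 0.007331)/1.014663 = 0.75955.
Radicand: p̂(1−p̂)/n + z²/(4n²) = 0.000689474 + 0.000013991 = 0.000703465.
Half-width = z·√(radicand)/denom = 1.960·0.026523/1.014663 = 0.05123.
CI: 0.75955 ± 0.05123 = (0.7083, 0.8108).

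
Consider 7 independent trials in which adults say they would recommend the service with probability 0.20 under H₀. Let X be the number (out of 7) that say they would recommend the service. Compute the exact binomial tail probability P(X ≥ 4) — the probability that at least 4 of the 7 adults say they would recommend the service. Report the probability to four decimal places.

X is binomial with n = 7 and p = 0.20.
P(X ≥ 4) = C(7,4)·0.20^4·0.80^3 + C(7,5)·0.20^5·0.80^2 + C(7,6)·0.20^6·0.80^1 + C(7,7)·0.20^7·0.80^0.
= 0.028672 + 0.004301 + 0.000358 + 0.000013 = 0.0333.

P = 0.0333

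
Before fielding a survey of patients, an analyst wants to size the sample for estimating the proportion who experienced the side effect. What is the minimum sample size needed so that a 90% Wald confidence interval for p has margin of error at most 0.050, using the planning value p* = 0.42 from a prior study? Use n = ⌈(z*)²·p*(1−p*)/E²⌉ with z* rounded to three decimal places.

The 90% critical value is z* = 1.645.
p*(1−p*) = 0.2436.
(z*)²·p*(1−p*)/E² = 2.706025·0.2436/0.002500 = 263.675.
⌈263.675⌉ = 264.

n = 264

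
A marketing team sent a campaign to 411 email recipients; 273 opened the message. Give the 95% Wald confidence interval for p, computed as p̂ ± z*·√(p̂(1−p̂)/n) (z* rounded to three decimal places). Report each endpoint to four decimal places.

The sample proportion is 273/411 = 0.66423.
SE = √(p̂(1−p̂)/n) = √(0.223027/411) = 0.023295.
z* = 1.960 at the 95% level.
Margin = 1.960·0.023295 = 0.04566.
CI: 0.66423 ± 0.04566 = (0.6186, 0.7099).

(0.6186, 0.7099)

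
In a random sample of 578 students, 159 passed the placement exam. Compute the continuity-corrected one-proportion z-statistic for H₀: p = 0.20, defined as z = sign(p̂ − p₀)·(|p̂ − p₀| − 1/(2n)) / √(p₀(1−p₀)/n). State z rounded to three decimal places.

z = 4.461

With x = 159 successes in n = 578, p̂ = 0.27509. p̂ − p₀ = 0.075087.
Continuity correction 1/(2n) = 1/1156 = 0.000865.
Corrected numerator: |0.075087| − 0.000865 = 0.074222.
SE₀ = √(0.20·0.80/578) = 0.016638.
z = (+)0.074222/0.016638 = 4.461.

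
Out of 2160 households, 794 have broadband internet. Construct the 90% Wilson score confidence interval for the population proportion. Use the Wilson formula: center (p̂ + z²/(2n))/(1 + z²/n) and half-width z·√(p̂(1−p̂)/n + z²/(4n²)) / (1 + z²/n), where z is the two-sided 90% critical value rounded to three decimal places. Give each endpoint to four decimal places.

(0.3507, 0.3848)

p̂ = 794/2160 = 0.36759; z = 1.645, so z² = 2.706025.
1 + z²/n = 1.001253.
Adjusted center: (0.36759 + z²/(2n))/1.001253 = 0.36776.
Radicand: p̂(1−p̂)/n + z²/(4n²) = 0.000107624 + 0.000000145 = 0.000107769.
Half-width = 1.645·√0.000107769/1.001253 = 0.01706.
CI: 0.36776 ± 0.01706 = (0.3507, 0.3848).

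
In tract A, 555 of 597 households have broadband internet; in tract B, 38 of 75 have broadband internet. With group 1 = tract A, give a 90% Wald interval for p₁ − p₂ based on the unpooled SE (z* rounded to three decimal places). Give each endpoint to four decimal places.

p̂₁ = 0.92965, p̂₂ = 0.50667, so the observed difference is 0.42298.
Unpooled SE = √(p̂₁(1−p̂₁)/n₁ + p̂₂(1−p̂₂)/n₂) = √(0.000109552 + 0.003332741) = 0.058671.
For 90% confidence, z* = 1.645. Margin of error = 0.09651.
Interval: 0.42298 ± 0.09651 → (0.3265, 0.5195).

(0.3265, 0.5195)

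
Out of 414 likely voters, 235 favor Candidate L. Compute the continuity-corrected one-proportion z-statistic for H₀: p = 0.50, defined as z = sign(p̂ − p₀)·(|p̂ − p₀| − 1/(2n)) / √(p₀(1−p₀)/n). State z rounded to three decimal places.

The sample proportion is 235/414 = 0.56763. p̂ − p₀ = 0.067633.
Continuity correction 1/(2n) = 1/828 = 0.001208.
Corrected numerator: |0.067633| − 0.001208 = 0.066425.
SE₀ = √(0.50·0.50/414) = 0.024574.
z = +0.066425/0.024574 = 2.703.

z = 2.703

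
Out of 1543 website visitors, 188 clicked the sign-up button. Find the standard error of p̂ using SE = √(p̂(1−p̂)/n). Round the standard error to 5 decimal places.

SE = 0.00833

p̂ = 188/1543 = 0.12184.
p̂(1−p̂) = 0.106995.
SE = √(0.106995/1543) = √0.000069342 = 0.00833.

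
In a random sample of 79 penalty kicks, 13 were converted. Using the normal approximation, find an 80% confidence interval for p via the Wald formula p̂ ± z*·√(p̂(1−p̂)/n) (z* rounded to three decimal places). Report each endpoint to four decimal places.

(0.1111, 0.2180)

The sample proportion is 13/79 = 0.16456.
SE = √(p̂(1−p̂)/n) = √(0.137478/79) = 0.041716.
The 80% critical value is z* = 1.282.
Margin of error: 1.282 × 0.041716 = 0.05348.
Interval: 0.16456 ± 0.05348 → (0.1111, 0.2180).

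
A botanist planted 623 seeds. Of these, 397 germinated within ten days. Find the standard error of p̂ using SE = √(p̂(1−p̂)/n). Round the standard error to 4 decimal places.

SE = 0.0193

With x = 397 successes in n = 623, p̂ = 0.63724.
p̂(1−p̂) = 0.231165.
SE = √(0.231165/623) = √0.000371051 = 0.0193.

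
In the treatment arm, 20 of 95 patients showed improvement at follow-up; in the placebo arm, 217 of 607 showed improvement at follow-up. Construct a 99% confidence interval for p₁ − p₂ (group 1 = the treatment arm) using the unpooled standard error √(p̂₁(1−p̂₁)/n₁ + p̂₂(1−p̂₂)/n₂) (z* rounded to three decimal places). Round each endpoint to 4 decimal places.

(-0.2658, -0.0281)

p̂₁ = 0.21053, p̂₂ = 0.35750, so the observed difference is -0.14697.
SE = √(0.001749526 + 0.000378406) = √0.002127932 = 0.046130.
For 99% confidence, z* = 2.576. Margin of error = 0.11883.
So the interval runs from -0.2658 to -0.0281.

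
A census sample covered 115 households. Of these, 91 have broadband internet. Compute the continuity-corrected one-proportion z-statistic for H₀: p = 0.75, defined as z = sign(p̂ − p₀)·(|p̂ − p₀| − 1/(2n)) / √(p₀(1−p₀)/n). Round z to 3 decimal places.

z = 0.915

The sample proportion is 91/115 = 0.79130. p̂ − p₀ = 0.041304.
1/(2n) = 0.004348.
Corrected numerator: |0.041304| − 0.004348 = 0.036956.
Under H₀, SE = √(p₀(1−p₀)/n) = √(0.75·0.25/115) = √0.001630435 = 0.040379.
z = +0.036956/0.040379 = 0.915.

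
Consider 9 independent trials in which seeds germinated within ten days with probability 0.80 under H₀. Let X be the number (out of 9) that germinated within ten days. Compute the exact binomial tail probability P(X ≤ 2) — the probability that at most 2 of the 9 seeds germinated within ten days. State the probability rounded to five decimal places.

P = 0.00031

X is binomial with n = 9 and p = 0.80.
P(X ≤ 2) = C(9,0)·0.80^0·0.20^9 + C(9,1)·0.80^1·0.20^8 + C(9,2)·0.80^2·0.20^7.
= 0.000001 + 0.000018 + 0.000295 = 0.00031.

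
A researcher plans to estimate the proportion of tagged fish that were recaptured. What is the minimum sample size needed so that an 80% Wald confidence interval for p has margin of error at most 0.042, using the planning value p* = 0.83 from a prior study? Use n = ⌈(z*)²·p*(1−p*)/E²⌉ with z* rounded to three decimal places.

n = 132

For 80% confidence, z* = 1.282.
p*(1−p*) = 0.1411.
Required n before rounding: 1.643524 × 0.1411 / 0.042² = 131.463.
Rounding up, n = 132.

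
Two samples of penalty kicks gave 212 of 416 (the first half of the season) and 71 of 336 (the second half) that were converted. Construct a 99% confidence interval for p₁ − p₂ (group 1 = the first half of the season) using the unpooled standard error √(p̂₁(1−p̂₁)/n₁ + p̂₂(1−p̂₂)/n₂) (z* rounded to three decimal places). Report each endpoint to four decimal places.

(0.2130, 0.3836)

p̂₁ = 0.50962, p̂₂ = 0.21131, so the observed difference is 0.29831.
Unpooled SE = √(p̂₁(1−p̂₁)/n₁ + p̂₂(1−p̂₂)/n₂) = √(0.000600739 + 0.000496005) = 0.033117.
The 99% critical value is z* = 2.576. Margin of error = 0.08531.
CI: 0.29831 ± 0.08531 = (0.2130, 0.3836).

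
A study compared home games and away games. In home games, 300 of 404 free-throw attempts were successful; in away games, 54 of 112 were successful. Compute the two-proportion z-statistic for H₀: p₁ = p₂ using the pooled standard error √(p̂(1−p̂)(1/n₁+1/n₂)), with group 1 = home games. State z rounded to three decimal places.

z = 5.255

p̂₁ = 300/404 = 0.74257, p̂₂ = 54/112 = 0.48214.
Pooled p̂ = (300+54)/(404+112) = 354/516 = 0.68605.
Pooled SE = √[0.2153867·0.01140382] ≈ 0.049560.
z = 0.26043/0.049560 = 5.255.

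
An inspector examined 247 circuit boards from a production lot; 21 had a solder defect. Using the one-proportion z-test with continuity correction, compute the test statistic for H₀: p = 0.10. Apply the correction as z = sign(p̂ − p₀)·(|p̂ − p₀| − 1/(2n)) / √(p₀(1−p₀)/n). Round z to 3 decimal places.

With x = 21 successes in n = 247, p̂ = 0.08502. p̂ − p₀ = -0.014980.
1/(2n) = 0.002024.
Corrected numerator: |-0.014980| − 0.002024 = 0.012956.
SE₀ = √(0.10·0.90/247) = 0.019089.
z = (−)0.012956/0.019089 = -0.679.

z = -0.679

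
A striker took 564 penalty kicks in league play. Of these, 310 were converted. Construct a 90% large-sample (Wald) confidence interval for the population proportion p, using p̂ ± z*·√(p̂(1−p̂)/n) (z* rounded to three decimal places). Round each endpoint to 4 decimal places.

The sample proportion is 310/564 = 0.54965.
SE = √(p̂(1−p̂)/n) = √(0.247535/564) = 0.020950.
For 90% confidence, z* = 1.645.
Margin = 1.645·0.020950 = 0.03446.
Interval: 0.54965 ± 0.03446 → (0.5152, 0.5841).

(0.5152, 0.5841)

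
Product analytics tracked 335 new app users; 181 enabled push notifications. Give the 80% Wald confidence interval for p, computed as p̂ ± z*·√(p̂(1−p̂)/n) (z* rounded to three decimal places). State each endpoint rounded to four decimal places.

With x = 181 successes in n = 335, p̂ = 0.54030.
SE = √(p̂(1−p̂)/n) = √(0.248376/335) = 0.027229.
The 80% critical value is z* = 1.282.
Margin = 1.282·0.027229 = 0.03491.
Interval: 0.54030 ± 0.03491 → (0.5054, 0.5752).

(0.5054, 0.5752)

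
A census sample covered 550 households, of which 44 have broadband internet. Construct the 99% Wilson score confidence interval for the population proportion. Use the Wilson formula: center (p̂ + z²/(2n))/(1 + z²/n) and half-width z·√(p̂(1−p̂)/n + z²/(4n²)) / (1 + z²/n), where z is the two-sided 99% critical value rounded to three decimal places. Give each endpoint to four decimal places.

(0.0550, 0.1150)

p̂ = 44/550 = 0.08000; z = 2.576, so z² = 6.635776.
Denominator 1 + z²/n = 1 + 6.635776/550 = 1.012065.
Center = (0.08000 + 0.006033)/1.012065 = 0.08501.
Radicand: p̂(1−p̂)/n + z²/(4n²) = 0.000133818 + 0.000005484 = 0.000139302.
Half-width = 2.576·√0.000139302/1.012065 = 0.03004.
CI: 0.08501 ± 0.03004 = (0.0550, 0.1150).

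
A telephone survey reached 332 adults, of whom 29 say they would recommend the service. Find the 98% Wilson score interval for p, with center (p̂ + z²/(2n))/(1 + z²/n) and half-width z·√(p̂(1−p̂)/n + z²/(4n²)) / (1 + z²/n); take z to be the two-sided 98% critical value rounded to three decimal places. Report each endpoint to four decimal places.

p̂ = 29/332 = 0.08735; z = 2.326, so z² = 5.410276.
Denominator 1 + z²/n = 1 + 5.410276/332 = 1.016296.
Adjusted center: (0.08735 + z²/(2n))/1.016296 = 0.09397.
Radicand: p̂(1−p̂)/n + z²/(4n²) = 0.000240119 + 0.000012271 = 0.000252390.
Half-width = 2.326·√0.000252390/1.016296 = 0.03636.
CI: 0.09397 ± 0.03636 = (0.0576, 0.1303).

(0.0576, 0.1303)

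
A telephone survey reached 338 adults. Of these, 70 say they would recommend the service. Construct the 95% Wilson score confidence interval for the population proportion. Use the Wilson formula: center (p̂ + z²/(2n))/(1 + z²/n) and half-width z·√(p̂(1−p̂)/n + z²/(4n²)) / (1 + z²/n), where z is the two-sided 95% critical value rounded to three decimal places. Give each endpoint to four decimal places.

p̂ = 70/338 = 0.20710; z = 1.960, so z² = 3.841600.
1 + z²/n = 1.011366.
Center = (0.20710 + 0.005683)/1.011366 = 0.21039.
Radicand: p̂(1−p̂)/n + z²/(4n²) = 0.000485828 + 0.000008407 = 0.000494235.
Half-width = 1.960·√0.000494235/1.011366 = 0.04308.
CI: 0.21039 ± 0.04308 = (0.1673, 0.2535).

(0.1673, 0.2535)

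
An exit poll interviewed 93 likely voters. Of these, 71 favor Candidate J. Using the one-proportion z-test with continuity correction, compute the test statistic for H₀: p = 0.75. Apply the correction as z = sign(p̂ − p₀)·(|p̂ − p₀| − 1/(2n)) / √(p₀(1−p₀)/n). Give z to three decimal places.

p̂ = 71/93 = 0.76344. p̂ − p₀ = 0.013441.
Continuity correction 1/(2n) = 1/186 = 0.005376.
Corrected numerator: |0.013441| − 0.005376 = 0.008065.
Null standard error: √(0.75·0.25/93) = √0.002016129 = 0.044901.
z = (+)0.008065/0.044901 = 0.180.

z = 0.180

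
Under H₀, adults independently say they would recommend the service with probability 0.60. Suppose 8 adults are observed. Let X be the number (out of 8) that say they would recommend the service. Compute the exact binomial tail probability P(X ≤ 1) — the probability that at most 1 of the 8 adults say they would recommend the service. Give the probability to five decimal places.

P = 0.00852

X is binomial with n = 8 and p = 0.60.
P(X ≤ 1) = C(8,0)·0.60^0·0.40^8 + C(8,1)·0.60^1·0.40^7.
= 0.000655 + 0.007864 = 0.00852.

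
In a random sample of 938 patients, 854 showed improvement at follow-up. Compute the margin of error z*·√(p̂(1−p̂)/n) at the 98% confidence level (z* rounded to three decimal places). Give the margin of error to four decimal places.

Sample proportion p̂ = 854/938 = 0.91045.
SE = √(p̂(1−p̂)/n) = √(0.081533/938) = 0.009323.
For 98% confidence, z* = 2.326.
ME = 2.326·0.009323 = 0.0217.

ME = 0.0217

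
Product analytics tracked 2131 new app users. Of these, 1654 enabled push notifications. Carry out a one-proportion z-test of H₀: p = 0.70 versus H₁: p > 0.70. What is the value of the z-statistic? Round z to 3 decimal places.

z = 7.672

The sample proportion is 1654/2131 = 0.77616.
Null standard error: √(0.70·0.30/2131) = √0.000098545 = 0.009927.
z = (p̂ − p₀)/SE = (0.77616 − 0.70)/0.009927 = 7.672.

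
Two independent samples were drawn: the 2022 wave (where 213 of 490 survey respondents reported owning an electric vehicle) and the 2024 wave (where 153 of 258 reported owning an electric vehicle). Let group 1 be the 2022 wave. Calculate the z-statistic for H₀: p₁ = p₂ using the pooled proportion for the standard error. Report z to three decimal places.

z = -4.118

p̂₁ = 213/490 = 0.43469, p̂₂ = 153/258 = 0.59302.
Pooling: p̂ = 366/748 = 0.48930.
SE = √[p̂(1−p̂)(1/n₁+1/n₂)] = √[0.48930·0.51070·(1/490+1/258)] ≈ 0.038452.
z = -0.15833/0.038452 = -4.118.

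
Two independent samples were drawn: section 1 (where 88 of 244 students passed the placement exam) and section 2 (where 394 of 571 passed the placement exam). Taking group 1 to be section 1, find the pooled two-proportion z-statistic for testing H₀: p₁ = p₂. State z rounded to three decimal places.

Sample proportions: p̂₁ = 88/244 = 0.36066 and p̂₂ = 394/571 = 0.69002.
Pooled p̂ = (88+394)/(244+571) = 482/815 = 0.59141.
SE = √[p̂(1−p̂)(1/n₁+1/n₂)] = √[0.59141·0.40859·(1/244+1/571)] ≈ 0.037597.
z = -0.32936/0.037597 = -8.760.

z = -8.760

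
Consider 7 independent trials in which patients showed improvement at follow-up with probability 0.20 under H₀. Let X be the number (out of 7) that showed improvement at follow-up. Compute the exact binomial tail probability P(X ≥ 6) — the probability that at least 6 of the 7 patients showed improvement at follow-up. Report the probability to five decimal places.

P = 0.00037

X ~ Binomial(n=7, p=0.20).
P(X ≥ 6) = C(7,6)·0.20^6·0.80^1 + C(7,7)·0.20^7·0.80^0.
= 0.000358 + 0.000013 = 0.00037.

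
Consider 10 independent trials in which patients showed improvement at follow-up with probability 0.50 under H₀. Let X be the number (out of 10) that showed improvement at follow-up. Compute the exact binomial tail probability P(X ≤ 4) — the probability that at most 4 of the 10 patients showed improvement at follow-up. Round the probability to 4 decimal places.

P = 0.3770

X is binomial with n = 10 and p = 0.50.
P(X ≤ 4) = Σ_{j=0}^{4} C(10,j)·0.50^j·0.50^{10−j}.
= 0.000977 + 0.009766 + 0.043945 + 0.117188 + 0.205078 = 0.3770.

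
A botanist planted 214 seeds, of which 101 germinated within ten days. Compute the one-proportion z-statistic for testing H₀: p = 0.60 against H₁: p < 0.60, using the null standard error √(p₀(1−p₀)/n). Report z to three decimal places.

z = -3.823

With x = 101 successes in n = 214, p̂ = 0.47196.
Under H₀, SE = √(p₀(1−p₀)/n) = √(0.60·0.40/214) = √0.001121495 = 0.033489.
Test statistic: z = -0.12804/0.033489 = -3.823.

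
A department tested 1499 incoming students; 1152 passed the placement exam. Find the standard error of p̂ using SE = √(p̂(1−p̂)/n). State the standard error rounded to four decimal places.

The sample proportion is 1152/1499 = 0.76851.
p̂(1−p̂) = 0.177902.
SE = √(0.177902/1499) = 0.0109.

SE = 0.0109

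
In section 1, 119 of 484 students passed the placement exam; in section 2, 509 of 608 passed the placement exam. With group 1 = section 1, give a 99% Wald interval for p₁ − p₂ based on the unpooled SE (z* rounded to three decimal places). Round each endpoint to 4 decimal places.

p̂₁ = 0.24587, p̂₂ = 0.83717, so the observed difference is -0.59130.
SE = √(0.000383093 + 0.000224203) = √0.000607296 = 0.024643.
For 99% confidence, z* = 2.576. Margin = 2.576·0.024643 = 0.06348.
So the interval runs from -0.6548 to -0.5278.

(-0.6548, -0.5278)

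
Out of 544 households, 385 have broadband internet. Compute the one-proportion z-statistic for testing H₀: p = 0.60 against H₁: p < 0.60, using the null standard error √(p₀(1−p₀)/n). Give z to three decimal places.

p̂ = 385/544 = 0.70772.
SE₀ = √(0.60·0.40/544) = 0.021004.
Test statistic: z = 0.10772/0.021004 = 5.129.

z = 5.129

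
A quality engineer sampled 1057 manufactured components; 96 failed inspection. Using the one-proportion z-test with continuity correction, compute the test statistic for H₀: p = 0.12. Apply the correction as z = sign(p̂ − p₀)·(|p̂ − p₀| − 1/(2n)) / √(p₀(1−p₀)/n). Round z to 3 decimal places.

z = -2.872

p̂ = 96/1057 = 0.09082. p̂ − p₀ = -0.029177.
1/(2n) = 0.000473.
Corrected numerator: |-0.029177| − 0.000473 = 0.028704.
Null standard error: √(0.12·0.88/1057) = √0.000099905 = 0.009995.
z = −0.028704/0.009995 = -2.872.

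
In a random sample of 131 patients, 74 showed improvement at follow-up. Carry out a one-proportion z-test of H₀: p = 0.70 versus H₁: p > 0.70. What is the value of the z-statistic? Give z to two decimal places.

With x = 74 successes in n = 131, p̂ = 0.56489.
Null standard error: √(0.70·0.30/131) = √0.001603053 = 0.040038.
z = (0.56489 − 0.70)/0.040038 = -0.13511/0.040038 = -3.37.

z = -3.37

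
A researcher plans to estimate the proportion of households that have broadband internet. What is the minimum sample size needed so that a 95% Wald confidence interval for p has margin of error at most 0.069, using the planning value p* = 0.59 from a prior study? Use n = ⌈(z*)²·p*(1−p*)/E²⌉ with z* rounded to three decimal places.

n = 196

The 95% critical value is z* = 1.960.
p*(1−p*) = 0.2419.
(z*)²·p*(1−p*)/E² = 3.841600·0.2419/0.004761 = 195.187.
⌈195.187⌉ = 196.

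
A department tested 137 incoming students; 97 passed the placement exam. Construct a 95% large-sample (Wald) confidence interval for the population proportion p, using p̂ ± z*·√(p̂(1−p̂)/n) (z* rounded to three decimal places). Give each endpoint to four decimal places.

With x = 97 successes in n = 137, p̂ = 0.70803.
Standard error of p̂: √(0.206724/137) = √0.001508933 = 0.038845.
For 95% confidence, z* = 1.960.
Margin of error: 1.960 × 0.038845 = 0.07614.
So the interval runs from 0.6319 to 0.7842.

(0.6319, 0.7842)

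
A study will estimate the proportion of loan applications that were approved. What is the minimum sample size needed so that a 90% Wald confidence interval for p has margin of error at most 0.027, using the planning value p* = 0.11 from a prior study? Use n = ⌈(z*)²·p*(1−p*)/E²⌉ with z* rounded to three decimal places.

z* = 1.645 at the 90% level.
p*(1−p*) = 0.0979.
(z*)²·p*(1−p*)/E² = 2.706025·0.0979/0.000729 = 363.402.
Rounding up, n = 364.

n = 364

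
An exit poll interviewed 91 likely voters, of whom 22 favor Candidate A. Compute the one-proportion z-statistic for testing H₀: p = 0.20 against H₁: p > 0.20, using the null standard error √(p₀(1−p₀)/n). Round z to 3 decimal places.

z = 0.996

Sample proportion p̂ = 22/91 = 0.24176.
SE₀ = √(0.20·0.80/91) = 0.041931.
z = (0.24176 − 0.20)/0.041931 = 0.04176/0.041931 = 0.996.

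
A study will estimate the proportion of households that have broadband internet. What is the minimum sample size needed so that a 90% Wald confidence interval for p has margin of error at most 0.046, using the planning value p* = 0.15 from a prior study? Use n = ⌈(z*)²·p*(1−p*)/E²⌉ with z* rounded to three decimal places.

z* = 1.645 at the 90% level.
p*(1−p*) = 0.1275.
(z*)²·p*(1−p*)/E² = 2.706025·0.1275/0.002116 = 163.052.
Rounding up, n = 164.

n = 164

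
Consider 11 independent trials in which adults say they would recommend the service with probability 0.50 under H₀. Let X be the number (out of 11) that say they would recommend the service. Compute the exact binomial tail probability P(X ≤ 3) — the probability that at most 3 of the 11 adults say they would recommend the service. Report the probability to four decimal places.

P = 0.1133

X ~ Binomial(n=11, p=0.50).
P(X ≤ 3) = C(11,0)·0.50^0·0.50^11 + C(11,1)·0.50^1·0.50^10 + C(11,2)·0.50^2·0.50^9 + C(11,3)·0.50^3·0.50^8.
= 0.000488 + 0.005371 + 0.026855 + 0.080566 = 0.1133.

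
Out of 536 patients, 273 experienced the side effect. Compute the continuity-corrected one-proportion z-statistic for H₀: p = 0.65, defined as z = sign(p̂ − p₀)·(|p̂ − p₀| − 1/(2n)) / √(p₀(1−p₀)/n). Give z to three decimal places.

p̂ = 273/536 = 0.50933. p̂ − p₀ = -0.140672.
1/(2n) = 0.000933.
Corrected numerator: |-0.140672| − 0.000933 = 0.139739.
Null standard error: √(0.65·0.35/536) = √0.000424440 = 0.020602.
z = −0.139739/0.020602 = -6.783.

z = -6.783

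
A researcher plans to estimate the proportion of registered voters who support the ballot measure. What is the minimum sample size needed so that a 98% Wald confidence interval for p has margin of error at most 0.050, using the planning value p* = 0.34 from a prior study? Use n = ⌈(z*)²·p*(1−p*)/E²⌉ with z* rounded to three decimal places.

For 98% confidence, z* = 2.326.
p*(1−p*) = 0.2244.
(z*)²·p*(1−p*)/E² = 5.410276·0.2244/0.002500 = 485.626.
Rounding up, n = 486.

n = 486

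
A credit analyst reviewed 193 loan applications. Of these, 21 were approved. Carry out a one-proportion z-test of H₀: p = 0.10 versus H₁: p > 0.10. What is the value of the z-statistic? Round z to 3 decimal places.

Sample proportion p̂ = 21/193 = 0.10881.
SE₀ = √(0.10·0.90/193) = 0.021594.
z = (p̂ − p₀)/SE = (0.10881 − 0.10)/0.021594 = 0.408.

z = 0.408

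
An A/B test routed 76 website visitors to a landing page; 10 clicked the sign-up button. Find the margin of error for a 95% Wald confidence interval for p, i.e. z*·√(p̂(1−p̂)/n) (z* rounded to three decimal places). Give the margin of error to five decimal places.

ME = 0.07600

The sample proportion is 10/76 = 0.13158.
SE = √(p̂(1−p̂)/n) = √(0.114266/76) = 0.038775.
z* = 1.960 at the 95% level.
So ME = 0.07600.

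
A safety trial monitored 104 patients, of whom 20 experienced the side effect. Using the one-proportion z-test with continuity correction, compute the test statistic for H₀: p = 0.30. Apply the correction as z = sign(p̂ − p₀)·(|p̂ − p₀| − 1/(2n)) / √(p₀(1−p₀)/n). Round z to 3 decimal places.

With x = 20 successes in n = 104, p̂ = 0.19231. p̂ − p₀ = -0.107692.
Continuity correction 1/(2n) = 1/208 = 0.004808.
Corrected numerator: |-0.107692| − 0.004808 = 0.102884.
Under H₀, SE = √(p₀(1−p₀)/n) = √(0.30·0.70/104) = √0.002019231 = 0.044936.
z = (−)0.102884/0.044936 = -2.290.

z = -2.290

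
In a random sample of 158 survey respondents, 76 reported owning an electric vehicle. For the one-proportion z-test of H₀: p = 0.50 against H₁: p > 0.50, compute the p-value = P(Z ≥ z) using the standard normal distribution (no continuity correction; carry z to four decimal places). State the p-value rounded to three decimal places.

Sample proportion p̂ = 76/158 = 0.48101.
SE₀ = √(0.50·0.50/158) = 0.039778.
Test statistic (full precision, shown to 4 dp): z = (76/158 − 0.50)/SE₀ ≈ -0.4773.
p-value = P(Z ≥ z) with z = -0.4773 → 0.683.

p-value = 0.683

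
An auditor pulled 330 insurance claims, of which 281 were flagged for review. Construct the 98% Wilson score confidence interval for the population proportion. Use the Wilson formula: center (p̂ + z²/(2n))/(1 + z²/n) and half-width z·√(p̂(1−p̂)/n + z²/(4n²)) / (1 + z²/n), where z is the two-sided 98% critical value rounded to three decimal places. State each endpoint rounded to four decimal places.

Here p̂ = 281/330 = 0.85152 and z = 2.326 (z² = 5.410276).
Denominator 1 + z²/n = 1 + 5.410276/330 = 1.016395.
Center = (0.85152 + 0.008197)/1.016395 = 0.84585.
Radicand: p̂(1−p̂)/n + z²/(4n²) = 0.000383143 + 0.000012420 = 0.000395563.
Half-width = 2.326·√0.000395563/1.016395 = 0.04552.
CI: 0.84585 ± 0.04552 = (0.8003, 0.8914).

(0.8003, 0.8914)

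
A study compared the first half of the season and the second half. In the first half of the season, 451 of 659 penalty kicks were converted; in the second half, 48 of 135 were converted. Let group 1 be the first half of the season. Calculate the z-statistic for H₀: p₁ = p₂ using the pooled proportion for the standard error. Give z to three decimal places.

z = 7.203

Sample proportions: p̂₁ = 451/659 = 0.68437 and p̂₂ = 48/135 = 0.35556.
Pooled p̂ = (451+48)/(659+135) = 499/794 = 0.62846.
Pooled SE = √[0.2334971·0.00892486] ≈ 0.045650.
z = 0.32881/0.045650 = 7.203.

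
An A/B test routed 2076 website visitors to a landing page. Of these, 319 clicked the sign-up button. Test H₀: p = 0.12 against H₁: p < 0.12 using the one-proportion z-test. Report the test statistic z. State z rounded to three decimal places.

z = 4.720

p̂ = 319/2076 = 0.15366.
Under H₀, SE = √(p₀(1−p₀)/n) = √(0.12·0.88/2076) = √0.000050867 = 0.007132.
Test statistic: z = 0.03366/0.007132 = 4.720.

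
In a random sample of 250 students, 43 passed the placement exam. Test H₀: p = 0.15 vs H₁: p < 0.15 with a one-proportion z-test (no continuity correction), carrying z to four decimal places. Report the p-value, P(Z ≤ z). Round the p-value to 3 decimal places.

p-value = 0.835

With x = 43 successes in n = 250, p̂ = 0.17200.
SE₀ = √(0.15·0.85/250) = 0.022583.
Test statistic (full precision, shown to 4 dp): z = (43/250 − 0.15)/SE₀ ≈ 0.9742.
From the standard normal, P(Z ≤ z) = 0.835.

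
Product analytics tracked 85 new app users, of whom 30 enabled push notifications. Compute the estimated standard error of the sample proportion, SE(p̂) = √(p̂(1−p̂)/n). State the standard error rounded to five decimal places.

SE = 0.05183

p̂ = 30/85 = 0.35294.
p̂(1−p̂) = 0.35294·0.64706 = 0.228373.
SE = √(0.228373/85) = √0.002686741 = 0.05183.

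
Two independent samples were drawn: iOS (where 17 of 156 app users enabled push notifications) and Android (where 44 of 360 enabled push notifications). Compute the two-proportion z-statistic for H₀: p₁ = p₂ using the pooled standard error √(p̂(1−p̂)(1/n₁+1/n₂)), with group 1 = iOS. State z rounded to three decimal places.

p̂₁ = 17/156 = 0.10897, p̂₂ = 44/360 = 0.12222.
Pooling: p̂ = 61/516 = 0.11822.
SE = √[p̂(1−p̂)(1/n₁+1/n₂)] = √[0.11822·0.88178·(1/156+1/360)] ≈ 0.030948.
z = -0.01325/0.030948 = -0.428.

z = -0.428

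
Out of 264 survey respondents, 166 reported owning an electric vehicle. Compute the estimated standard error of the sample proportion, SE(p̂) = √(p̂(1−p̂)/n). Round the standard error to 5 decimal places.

With x = 166 successes in n = 264, p̂ = 0.62879.
p̂(1−p̂) = 0.62879·0.37121 = 0.233413.
SE = √(0.233413/264) = 0.02973.

SE = 0.02973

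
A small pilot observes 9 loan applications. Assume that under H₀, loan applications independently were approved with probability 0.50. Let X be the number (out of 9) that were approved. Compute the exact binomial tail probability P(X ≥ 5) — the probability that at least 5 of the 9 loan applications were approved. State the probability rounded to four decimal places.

P = 0.5000

X is binomial with n = 9 and p = 0.50.
P(X ≥ 5) = Σ_{j=5}^{9} C(9,j)·0.50^j·0.50^{9−j}.
= 0.246094 + 0.164062 + 0.070312 + 0.017578 + 0.001953 = 0.5000.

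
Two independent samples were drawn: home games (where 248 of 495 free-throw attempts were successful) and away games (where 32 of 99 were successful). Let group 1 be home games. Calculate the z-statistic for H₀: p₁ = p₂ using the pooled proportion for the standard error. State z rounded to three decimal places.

z = 3.235

Sample proportions: p̂₁ = 248/495 = 0.50101 and p̂₂ = 32/99 = 0.32323.
Pooling: p̂ = 280/594 = 0.47138.
SE = √[p̂(1−p̂)(1/n₁+1/n₂)] = √[0.47138·0.52862·(1/495+1/99)] ≈ 0.054958.
z = (p̂₁ − p̂₂)/SE = (0.50101 − 0.32323)/0.054958 = 0.17778/0.054958 = 3.235.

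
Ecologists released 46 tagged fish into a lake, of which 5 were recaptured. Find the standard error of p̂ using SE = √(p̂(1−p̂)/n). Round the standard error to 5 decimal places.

Sample proportion p̂ = 5/46 = 0.10870.
p̂(1−p̂) = 0.096884.
SE = √(0.096884/46) = √0.002106174 = 0.04589.

SE = 0.04589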